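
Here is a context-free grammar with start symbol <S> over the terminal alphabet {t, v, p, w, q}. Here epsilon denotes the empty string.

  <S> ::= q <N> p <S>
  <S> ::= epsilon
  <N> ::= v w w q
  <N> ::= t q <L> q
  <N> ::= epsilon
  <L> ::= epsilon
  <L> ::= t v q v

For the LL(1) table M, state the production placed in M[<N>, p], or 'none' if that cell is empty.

FIRST(<S>): from <S>::=q <N> p <S> we get {q}; from <S>::=epsilon we get {epsilon}. So FIRST(<S>) = {epsilon, q}.
FIRST(<N>): from <N>::=v w w q we get {v}; from <N>::=t q <L> q we get {t}; from <N>::=epsilon we get {epsilon}. So FIRST(<N>) = {epsilon, t, v}.
FIRST(<L>): from <L>::=epsilon we get {epsilon}; from <L>::=t v q v we get {t}. So FIRST(<L>) = {epsilon, t}.
FOLLOW(<S>) includes $ since <S> is the start symbol.
FOLLOW(<N>): in <S>::=q <N> p <S>, <N> is followed by p <S> with FIRST {p}. Thus FOLLOW(<N>) = {p}.
For <N> ::= v w w q: FIRST(v w w q) = {v}, so it goes in M[<N>, t] for t ∈ {v}.
For <N> ::= t q <L> q: FIRST(t q <L> q) = {t}, so it goes in M[<N>, t] for t ∈ {t}.
For <N> ::= epsilon: FIRST(epsilon) = {epsilon}, so it goes in M[<N>, t] for t ∈ {}; since epsilon ∈ FIRST, also for every t ∈ FOLLOW(<N>) = {p}.

<N> ::= epsilon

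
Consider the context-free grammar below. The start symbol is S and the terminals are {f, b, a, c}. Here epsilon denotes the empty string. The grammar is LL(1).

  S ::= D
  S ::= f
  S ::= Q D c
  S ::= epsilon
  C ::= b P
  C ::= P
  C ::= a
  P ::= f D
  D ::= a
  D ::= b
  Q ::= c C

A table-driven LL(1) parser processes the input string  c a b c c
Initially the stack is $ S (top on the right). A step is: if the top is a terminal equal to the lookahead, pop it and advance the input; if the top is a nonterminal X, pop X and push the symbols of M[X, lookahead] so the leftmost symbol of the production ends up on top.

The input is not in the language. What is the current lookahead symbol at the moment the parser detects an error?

     Stack      Input        Action
  1  $ S        c a b c c $  expand S ::= Q D c
  2  $ c D Q    c a b c c $  expand Q ::= c C
  3  $ c D C c  c a b c c $  match c
  4  $ c D C    a b c c $    expand C ::= a
  5  $ c D a    a b c c $    match a
  6  $ c D      b c c $      expand D ::= b
  7  $ c b      b c c $      match b
  8  $ c        c c $        match c
  9  $          c $          error: stack empty but input remains

c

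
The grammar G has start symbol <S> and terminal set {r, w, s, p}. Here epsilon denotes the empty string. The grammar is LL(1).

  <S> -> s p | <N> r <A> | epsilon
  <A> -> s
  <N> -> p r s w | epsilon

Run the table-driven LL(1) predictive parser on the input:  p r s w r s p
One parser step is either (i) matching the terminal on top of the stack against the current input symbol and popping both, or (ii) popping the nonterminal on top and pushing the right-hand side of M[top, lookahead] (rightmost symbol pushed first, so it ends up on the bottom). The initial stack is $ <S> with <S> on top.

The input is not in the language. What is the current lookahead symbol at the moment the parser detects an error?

p

step 1: stack=$ <S>  input=p r s w r s p $  — expand <S> -> <N> r <A>
step 2: stack=$ <A> r <N>  input=p r s w r s p $  — expand <N> -> p r s w
step 3: stack=$ <A> r w s r p  input=p r s w r s p $  — match p
step 4: stack=$ <A> r w s r  input=r s w r s p $  — match r
step 5: stack=$ <A> r w s  input=s w r s p $  — match s
step 6: stack=$ <A> r w  input=w r s p $  — match w
step 7: stack=$ <A> r  input=r s p $  — match r
step 8: stack=$ <A>  input=s p $  — expand <A> -> s
step 9: stack=$ s  input=s p $  — match s
step 10: stack=$  input=p $  — error: stack empty but input remains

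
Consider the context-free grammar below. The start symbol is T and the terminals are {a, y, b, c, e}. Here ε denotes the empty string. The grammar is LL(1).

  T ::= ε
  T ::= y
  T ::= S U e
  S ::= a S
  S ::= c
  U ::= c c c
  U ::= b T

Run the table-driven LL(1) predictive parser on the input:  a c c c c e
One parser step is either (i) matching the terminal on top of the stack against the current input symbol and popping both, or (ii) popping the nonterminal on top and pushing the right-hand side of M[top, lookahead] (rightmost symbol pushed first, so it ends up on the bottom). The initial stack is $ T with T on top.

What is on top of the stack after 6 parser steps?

c

step 1: stack=$ T  input=a c c c c e $  — expand T ::= S U e
step 2: stack=$ e U S  input=a c c c c e $  — expand S ::= a S
step 3: stack=$ e U S a  input=a c c c c e $  — match a
step 4: stack=$ e U S  input=c c c c e $  — expand S ::= c
step 5: stack=$ e U c  input=c c c c e $  — match c
step 6: stack=$ e U  input=c c c e $  — expand U ::= c c c
Stack after step 6: $ e c c c (top = c).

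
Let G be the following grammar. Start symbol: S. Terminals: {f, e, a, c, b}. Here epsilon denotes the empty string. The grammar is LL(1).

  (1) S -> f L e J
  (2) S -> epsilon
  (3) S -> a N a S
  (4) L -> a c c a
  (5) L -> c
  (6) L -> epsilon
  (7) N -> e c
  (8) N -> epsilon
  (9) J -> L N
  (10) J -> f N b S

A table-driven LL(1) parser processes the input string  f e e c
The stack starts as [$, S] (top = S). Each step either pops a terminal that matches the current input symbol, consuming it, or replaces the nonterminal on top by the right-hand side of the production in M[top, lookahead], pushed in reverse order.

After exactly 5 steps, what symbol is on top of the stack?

L

step 1: stack=$ S  input=f e e c $  — expand S -> f L e J
step 2: stack=$ J e L f  input=f e e c $  — match f
step 3: stack=$ J e L  input=e e c $  — expand L -> epsilon
step 4: stack=$ J e  input=e e c $  — match e
step 5: stack=$ J  input=e c $  — expand J -> L N
Stack after step 5: $ N L (top = L).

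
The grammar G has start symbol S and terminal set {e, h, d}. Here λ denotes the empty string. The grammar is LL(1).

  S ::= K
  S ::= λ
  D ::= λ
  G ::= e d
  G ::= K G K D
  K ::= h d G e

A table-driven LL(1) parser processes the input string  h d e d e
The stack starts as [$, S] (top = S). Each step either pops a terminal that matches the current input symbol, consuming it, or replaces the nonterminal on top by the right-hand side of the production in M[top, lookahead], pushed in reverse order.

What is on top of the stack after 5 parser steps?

     Stack      Input        Action
  1  $ S        h d e d e $  expand S ::= K
  2  $ K        h d e d e $  expand K ::= h d G e
  3  $ e G d h  h d e d e $  match h
  4  $ e G d    d e d e $    match d
  5  $ e G      e d e $      expand G ::= e d
Stack after step 5: $ e d e (top = e).

e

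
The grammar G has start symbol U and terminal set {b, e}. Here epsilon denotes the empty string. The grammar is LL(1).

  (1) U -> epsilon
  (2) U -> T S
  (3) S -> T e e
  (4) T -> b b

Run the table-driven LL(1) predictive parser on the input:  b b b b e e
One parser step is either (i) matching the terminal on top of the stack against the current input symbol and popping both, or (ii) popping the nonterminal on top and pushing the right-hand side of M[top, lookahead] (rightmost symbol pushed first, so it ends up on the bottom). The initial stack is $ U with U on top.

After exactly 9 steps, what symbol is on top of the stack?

     Stack      Input          Action
  1  $ U        b b b b e e $  expand U -> T S
  2  $ S T      b b b b e e $  expand T -> b b
  3  $ S b b    b b b b e e $  match b
  4  $ S b      b b b e e $    match b
  5  $ S        b b e e $      expand S -> T e e
  6  $ e e T    b b e e $      expand T -> b b
  7  $ e e b b  b b e e $      match b
  8  $ e e b    b e e $        match b
  9  $ e e      e e $          match e
Stack after step 9: $ e (top = e).

e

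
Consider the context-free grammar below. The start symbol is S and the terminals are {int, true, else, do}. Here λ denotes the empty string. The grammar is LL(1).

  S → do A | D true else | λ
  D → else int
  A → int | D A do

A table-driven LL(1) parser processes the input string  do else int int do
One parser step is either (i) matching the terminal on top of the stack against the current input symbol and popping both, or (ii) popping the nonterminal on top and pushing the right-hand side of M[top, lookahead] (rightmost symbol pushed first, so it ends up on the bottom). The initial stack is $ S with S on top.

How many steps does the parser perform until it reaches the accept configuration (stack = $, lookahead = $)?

     Stack            Input                 Action
  1  $ S              do else int int do $  expand S → do A
  2  $ A do           do else int int do $  match do
  3  $ A              else int int do $     expand A → D A do
  4  $ do A D         else int int do $     expand D → else int
  5  $ do A int else  else int int do $     match else
  6  $ do A int       int int do $          match int
  7  $ do A           int do $              expand A → int
  8  $ do int         int do $              match int
  9  $ do             do $                  match do
Accept reached after 9 steps.

9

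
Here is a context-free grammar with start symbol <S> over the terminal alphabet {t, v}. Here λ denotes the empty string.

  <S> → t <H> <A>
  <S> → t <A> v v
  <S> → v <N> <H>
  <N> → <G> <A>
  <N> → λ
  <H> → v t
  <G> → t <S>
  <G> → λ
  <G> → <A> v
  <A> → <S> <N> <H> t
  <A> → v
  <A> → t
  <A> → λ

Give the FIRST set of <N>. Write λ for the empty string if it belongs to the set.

{λ, t, v}

FIRST(<S>): from <S>→t <H> <A> we get {t}; from <S>→t <A> v v we get {t}; from <S>→v <N> <H> we get {v}. So FIRST(<S>) = {t, v}.
FIRST(<H>): from <H>→v t we get {v}. So FIRST(<H>) = {v}.
FIRST(<A>): from <A>→<S> <N> <H> t we get {t, v}; from <A>→v we get {v}; from <A>→t we get {t}; from <A>→λ we get {λ}. So FIRST(<A>) = {λ, t, v}.
FIRST(<G>): from <G>→t <S> we get {t}; from <G>→λ we get {λ}; from <G>→<A> v we get {t, v}. So FIRST(<G>) = {λ, t, v}.
FIRST(<N>): from <N>→<G> <A> we get {λ, t, v}; from <N>→λ we get {λ}. So FIRST(<N>) = {λ, t, v}.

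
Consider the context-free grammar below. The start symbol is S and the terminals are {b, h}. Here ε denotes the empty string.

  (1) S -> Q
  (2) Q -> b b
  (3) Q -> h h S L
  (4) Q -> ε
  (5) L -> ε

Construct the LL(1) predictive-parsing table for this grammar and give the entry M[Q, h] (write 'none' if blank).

FIRST(Q) = {ε, b, h}
FIRST(L) = {ε}
FIRST(S) = {ε, b, h}  (via Q)
FOLLOW(S) includes $ since S is the start symbol.
FOLLOW(S): in Q->h h S L, S is followed by L with FIRST {ε}; in Q->h h S L, the suffix after S is nullable, so FOLLOW(S) ⊇ FOLLOW(Q) = {$}. Thus FOLLOW(S) = {$}.
FOLLOW(Q): in S->Q, the suffix after Q is empty, so FOLLOW(Q) ⊇ FOLLOW(S) = {$}. Thus FOLLOW(Q) = {$}.
For Q -> b b: FIRST(b b) = {b}, so it goes in M[Q, t] for t ∈ {b}.
For Q -> h h S L: FIRST(h h S L) = {h}, so it goes in M[Q, t] for t ∈ {h}.
For Q -> ε: FIRST(ε) = {ε}, so it goes in M[Q, t] for t ∈ {}; since ε ∈ FIRST, also for every t ∈ FOLLOW(Q) = {$}.

Q -> h h S L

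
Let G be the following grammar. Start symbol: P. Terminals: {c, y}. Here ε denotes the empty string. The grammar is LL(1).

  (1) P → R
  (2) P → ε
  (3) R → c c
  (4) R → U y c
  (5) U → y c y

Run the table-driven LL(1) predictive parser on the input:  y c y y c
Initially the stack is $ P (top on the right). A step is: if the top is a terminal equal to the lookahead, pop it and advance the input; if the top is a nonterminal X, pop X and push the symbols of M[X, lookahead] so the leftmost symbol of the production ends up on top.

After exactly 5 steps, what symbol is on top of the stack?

     Stack        Input        Action
  1  $ P          y c y y c $  expand P → R
  2  $ R          y c y y c $  expand R → U y c
  3  $ c y U      y c y y c $  expand U → y c y
  4  $ c y y c y  y c y y c $  match y
  5  $ c y y c    c y y c $    match c
Stack after step 5: $ c y y (top = y).

y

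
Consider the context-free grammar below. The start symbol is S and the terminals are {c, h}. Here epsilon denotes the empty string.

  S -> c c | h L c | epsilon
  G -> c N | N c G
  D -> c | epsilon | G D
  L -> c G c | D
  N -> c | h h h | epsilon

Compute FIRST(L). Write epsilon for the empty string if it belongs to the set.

{epsilon, c, h}

FIRST(S): from S->c c we get {c}; from S->h L c we get {h}; from S->epsilon we get {epsilon}. So FIRST(S) = {epsilon, c, h}.
FIRST(N): from N->c we get {c}; from N->h h h we get {h}; from N->epsilon we get {epsilon}. So FIRST(N) = {epsilon, c, h}.
FIRST(G): from G->c N we get {c}; from G->N c G we get {c, h}. So FIRST(G) = {c, h}.
FIRST(D): from D->c we get {c}; from D->epsilon we get {epsilon}; from D->G D we get {c, h}. So FIRST(D) = {epsilon, c, h}.
FIRST(L): from L->c G c we get {c}; from L->D we get {epsilon, c, h}. So FIRST(L) = {epsilon, c, h}.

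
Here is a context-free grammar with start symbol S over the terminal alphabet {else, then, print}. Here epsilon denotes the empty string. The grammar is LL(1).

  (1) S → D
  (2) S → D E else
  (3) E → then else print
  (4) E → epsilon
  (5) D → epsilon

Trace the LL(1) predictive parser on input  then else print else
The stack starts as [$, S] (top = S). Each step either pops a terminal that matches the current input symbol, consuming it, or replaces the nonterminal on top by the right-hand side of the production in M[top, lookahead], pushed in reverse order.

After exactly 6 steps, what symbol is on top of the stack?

else

step 1: stack=$ S  input=then else print else $  — expand S → D E else
step 2: stack=$ else E D  input=then else print else $  — expand D → epsilon
step 3: stack=$ else E  input=then else print else $  — expand E → then else print
step 4: stack=$ else print else then  input=then else print else $  — match then
step 5: stack=$ else print else  input=else print else $  — match else
step 6: stack=$ else print  input=print else $  — match print
Stack after step 6: $ else (top = else).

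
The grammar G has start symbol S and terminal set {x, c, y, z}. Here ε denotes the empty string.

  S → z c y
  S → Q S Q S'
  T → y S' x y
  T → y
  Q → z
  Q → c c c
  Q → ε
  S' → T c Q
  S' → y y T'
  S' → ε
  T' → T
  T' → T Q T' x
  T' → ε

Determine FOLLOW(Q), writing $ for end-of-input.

{$, c, x, y, z}

FIRST(T) = {y}
FIRST(Q) = {ε, c, z}
FIRST(S) = {c, z}  (via Q S Q S')
FIRST(S') = {ε, y}  (via T c Q)
FIRST(T') = {ε, y}  (via T, T Q T' x)
FOLLOW(S) includes $ since S is the start symbol.
FOLLOW(S): in S→Q S Q S', S is followed by Q S' with FIRST {ε, c, y, z}; in S→Q S Q S', the suffix after S is nullable (adds nothing new). Thus FOLLOW(S) = {$, c, y, z}.
FOLLOW(S'): in S→Q S Q S', the suffix after S' is empty, so FOLLOW(S') ⊇ FOLLOW(S) = {$, c, y, z}; in T→y S' x y, S' is followed by x y with FIRST {x}. Thus FOLLOW(S') = {$, c, x, y, z}.
FOLLOW(Q): in S→Q S Q S' (occurrence 1), Q is followed by S Q S' with FIRST {c, z}; in S→Q S Q S' (occurrence 2), Q is followed by S' with FIRST {ε, y}; in S→Q S Q S' (occurrence 2), the suffix after Q is nullable, so FOLLOW(Q) ⊇ FOLLOW(S) = {$, c, y, z}; in S'→T c Q, the suffix after Q is empty, so FOLLOW(Q) ⊇ FOLLOW(S') = {$, c, x, y, z}; in T'→T Q T' x, Q is followed by T' x with FIRST {x, y}. Thus FOLLOW(Q) = {$, c, x, y, z}.
FOLLOW(T'): in S'→y y T', the suffix after T' is empty, so FOLLOW(T') ⊇ FOLLOW(S') = {$, c, x, y, z}; in T'→T Q T' x, T' is followed by x with FIRST {x}. Thus FOLLOW(T') = {$, c, x, y, z}.
FOLLOW(T): in S'→T c Q, T is followed by c Q with FIRST {c}; in T'→T, the suffix after T is empty, so FOLLOW(T) ⊇ FOLLOW(T') = {$, c, x, y, z}; in T'→T Q T' x, T is followed by Q T' x with FIRST {c, x, y, z}. Thus FOLLOW(T) = {$, c, x, y, z}.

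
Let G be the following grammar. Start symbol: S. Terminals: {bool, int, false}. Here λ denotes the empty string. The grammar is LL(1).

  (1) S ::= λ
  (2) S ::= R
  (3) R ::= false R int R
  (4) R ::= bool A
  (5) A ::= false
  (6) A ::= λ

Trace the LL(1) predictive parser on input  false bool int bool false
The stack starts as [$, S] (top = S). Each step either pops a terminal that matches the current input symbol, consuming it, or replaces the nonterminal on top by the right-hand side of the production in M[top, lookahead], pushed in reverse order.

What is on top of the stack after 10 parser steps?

false

      Stack            Input                        Action
   1  $ S              false bool int bool false $  expand S ::= R
   2  $ R              false bool int bool false $  expand R ::= false R int R
   3  $ R int R false  false bool int bool false $  match false
   4  $ R int R        bool int bool false $        expand R ::= bool A
   5  $ R int A bool   bool int bool false $        match bool
   6  $ R int A        int bool false $             expand A ::= λ
   7  $ R int          int bool false $             match int
   8  $ R              bool false $                 expand R ::= bool A
   9  $ A bool         bool false $                 match bool
  10  $ A              false $                      expand A ::= false
Stack after step 10: $ false (top = false).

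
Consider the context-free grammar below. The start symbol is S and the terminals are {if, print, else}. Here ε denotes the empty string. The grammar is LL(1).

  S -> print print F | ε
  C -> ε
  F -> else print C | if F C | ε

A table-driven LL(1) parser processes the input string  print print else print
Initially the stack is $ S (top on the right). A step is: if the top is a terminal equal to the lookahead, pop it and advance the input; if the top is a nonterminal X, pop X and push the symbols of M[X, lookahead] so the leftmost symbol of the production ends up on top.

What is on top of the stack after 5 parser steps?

print

     Stack            Input                     Action
  1  $ S              print print else print $  expand S -> print print F
  2  $ F print print  print print else print $  match print
  3  $ F print        print else print $        match print
  4  $ F              else print $              expand F -> else print C
  5  $ C print else   else print $              match else
Stack after step 5: $ C print (top = print).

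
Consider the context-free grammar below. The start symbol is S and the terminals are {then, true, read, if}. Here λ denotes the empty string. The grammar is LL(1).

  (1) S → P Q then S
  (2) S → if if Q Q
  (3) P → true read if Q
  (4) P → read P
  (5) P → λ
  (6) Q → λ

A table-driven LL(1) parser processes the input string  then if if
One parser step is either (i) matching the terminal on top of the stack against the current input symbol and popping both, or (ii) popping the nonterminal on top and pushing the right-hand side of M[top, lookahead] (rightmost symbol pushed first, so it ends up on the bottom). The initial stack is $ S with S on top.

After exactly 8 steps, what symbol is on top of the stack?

step 1: stack=$ S  input=then if if $  — expand S → P Q then S
step 2: stack=$ S then Q P  input=then if if $  — expand P → λ
step 3: stack=$ S then Q  input=then if if $  — expand Q → λ
step 4: stack=$ S then  input=then if if $  — match then
step 5: stack=$ S  input=if if $  — expand S → if if Q Q
step 6: stack=$ Q Q if if  input=if if $  — match if
step 7: stack=$ Q Q if  input=if $  — match if
step 8: stack=$ Q Q  input=$  — expand Q → λ
Stack after step 8: $ Q (top = Q).

Q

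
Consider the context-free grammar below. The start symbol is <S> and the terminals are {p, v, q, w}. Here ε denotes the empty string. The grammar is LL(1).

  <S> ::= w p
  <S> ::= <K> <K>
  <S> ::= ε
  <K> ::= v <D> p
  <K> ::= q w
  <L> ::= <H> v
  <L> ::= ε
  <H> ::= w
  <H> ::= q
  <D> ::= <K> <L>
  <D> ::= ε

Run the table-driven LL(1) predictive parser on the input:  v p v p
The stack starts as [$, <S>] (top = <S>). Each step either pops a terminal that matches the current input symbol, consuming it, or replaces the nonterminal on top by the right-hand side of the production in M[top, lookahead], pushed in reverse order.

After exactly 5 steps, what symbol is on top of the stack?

step 1: stack=$ <S>  input=v p v p $  — expand <S> ::= <K> <K>
step 2: stack=$ <K> <K>  input=v p v p $  — expand <K> ::= v <D> p
step 3: stack=$ <K> p <D> v  input=v p v p $  — match v
step 4: stack=$ <K> p <D>  input=p v p $  — expand <D> ::= ε
step 5: stack=$ <K> p  input=p v p $  — match p
Stack after step 5: $ <K> (top = <K>).

<K>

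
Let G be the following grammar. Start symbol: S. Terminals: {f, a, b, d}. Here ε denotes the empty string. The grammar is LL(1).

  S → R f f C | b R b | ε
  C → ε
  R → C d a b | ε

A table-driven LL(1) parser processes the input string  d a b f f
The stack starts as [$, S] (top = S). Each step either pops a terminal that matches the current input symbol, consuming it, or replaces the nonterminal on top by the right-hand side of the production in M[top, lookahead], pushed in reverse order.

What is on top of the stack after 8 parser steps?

C

     Stack            Input        Action
  1  $ S              d a b f f $  expand S → R f f C
  2  $ C f f R        d a b f f $  expand R → C d a b
  3  $ C f f b a d C  d a b f f $  expand C → ε
  4  $ C f f b a d    d a b f f $  match d
  5  $ C f f b a      a b f f $    match a
  6  $ C f f b        b f f $      match b
  7  $ C f f          f f $        match f
  8  $ C f            f $          match f
Stack after step 8: $ C (top = C).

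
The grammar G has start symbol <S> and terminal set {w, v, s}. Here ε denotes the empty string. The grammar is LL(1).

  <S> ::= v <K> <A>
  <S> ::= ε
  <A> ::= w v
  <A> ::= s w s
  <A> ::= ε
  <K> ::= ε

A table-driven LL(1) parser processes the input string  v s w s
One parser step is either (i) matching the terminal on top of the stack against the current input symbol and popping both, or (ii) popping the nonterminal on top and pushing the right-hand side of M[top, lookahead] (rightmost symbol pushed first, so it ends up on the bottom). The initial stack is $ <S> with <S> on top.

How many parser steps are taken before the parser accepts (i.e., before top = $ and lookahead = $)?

step 1: stack=$ <S>  input=v s w s $  — expand <S> ::= v <K> <A>
step 2: stack=$ <A> <K> v  input=v s w s $  — match v
step 3: stack=$ <A> <K>  input=s w s $  — expand <K> ::= ε
step 4: stack=$ <A>  input=s w s $  — expand <A> ::= s w s
step 5: stack=$ s w s  input=s w s $  — match s
step 6: stack=$ s w  input=w s $  — match w
step 7: stack=$ s  input=s $  — match s
Accept reached after 7 steps.

7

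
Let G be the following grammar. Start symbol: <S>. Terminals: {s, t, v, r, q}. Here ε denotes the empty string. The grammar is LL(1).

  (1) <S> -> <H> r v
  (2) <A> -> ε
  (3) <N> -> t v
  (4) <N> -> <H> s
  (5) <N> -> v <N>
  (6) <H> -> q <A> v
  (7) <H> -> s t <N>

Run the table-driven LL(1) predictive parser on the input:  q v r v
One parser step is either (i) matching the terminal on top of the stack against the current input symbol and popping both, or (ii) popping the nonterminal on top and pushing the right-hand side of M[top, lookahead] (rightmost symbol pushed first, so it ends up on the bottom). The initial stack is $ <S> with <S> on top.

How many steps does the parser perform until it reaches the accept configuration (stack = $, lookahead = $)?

step 1: stack=$ <S>  input=q v r v $  — expand <S> -> <H> r v
step 2: stack=$ v r <H>  input=q v r v $  — expand <H> -> q <A> v
step 3: stack=$ v r v <A> q  input=q v r v $  — match q
step 4: stack=$ v r v <A>  input=v r v $  — expand <A> -> ε
step 5: stack=$ v r v  input=v r v $  — match v
step 6: stack=$ v r  input=r v $  — match r
step 7: stack=$ v  input=v $  — match v
Accept reached after 7 steps.

7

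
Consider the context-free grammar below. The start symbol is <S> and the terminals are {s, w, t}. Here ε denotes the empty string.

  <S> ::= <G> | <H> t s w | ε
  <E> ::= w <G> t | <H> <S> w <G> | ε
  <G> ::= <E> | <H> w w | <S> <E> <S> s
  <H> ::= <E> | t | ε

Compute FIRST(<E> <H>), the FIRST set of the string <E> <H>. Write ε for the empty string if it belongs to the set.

{ε, s, t, w}

FIRST(<S>) = {ε, s, t, w}  (via <G>, <H> t s w)
FIRST(<E>) = {ε, s, t, w}  (via <H> <S> w <G>)
FIRST(<H>) = {ε, s, t, w}  (via <E>)
FIRST(<G>) = {ε, s, t, w}  (via <E>, <H> w w, <S> <E> <S> s)
FIRST(<E> <H>): take FIRST of each symbol in turn, carrying on past any symbol whose FIRST contains ε; result {ε, s, t, w}.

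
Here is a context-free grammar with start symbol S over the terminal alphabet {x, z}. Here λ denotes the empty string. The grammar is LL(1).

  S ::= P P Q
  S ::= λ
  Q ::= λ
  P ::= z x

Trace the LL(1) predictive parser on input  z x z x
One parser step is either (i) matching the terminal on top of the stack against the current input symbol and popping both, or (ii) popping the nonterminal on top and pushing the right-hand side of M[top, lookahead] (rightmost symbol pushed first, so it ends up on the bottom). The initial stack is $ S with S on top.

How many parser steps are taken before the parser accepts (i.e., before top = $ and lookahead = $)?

8

step 1: stack=$ S  input=z x z x $  — expand S ::= P P Q
step 2: stack=$ Q P P  input=z x z x $  — expand P ::= z x
step 3: stack=$ Q P x z  input=z x z x $  — match z
step 4: stack=$ Q P x  input=x z x $  — match x
step 5: stack=$ Q P  input=z x $  — expand P ::= z x
step 6: stack=$ Q x z  input=z x $  — match z
step 7: stack=$ Q x  input=x $  — match x
step 8: stack=$ Q  input=$  — expand Q ::= λ
Accept reached after 8 steps.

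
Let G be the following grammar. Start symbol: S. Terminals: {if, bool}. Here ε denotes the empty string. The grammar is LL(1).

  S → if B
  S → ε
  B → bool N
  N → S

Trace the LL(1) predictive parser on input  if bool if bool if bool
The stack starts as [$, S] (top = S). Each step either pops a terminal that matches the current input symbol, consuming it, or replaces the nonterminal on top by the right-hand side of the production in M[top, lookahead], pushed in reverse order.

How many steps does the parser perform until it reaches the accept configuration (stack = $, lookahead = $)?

      Stack     Input                      Action
   1  $ S       if bool if bool if bool $  expand S → if B
   2  $ B if    if bool if bool if bool $  match if
   3  $ B       bool if bool if bool $     expand B → bool N
   4  $ N bool  bool if bool if bool $     match bool
   5  $ N       if bool if bool $          expand N → S
   6  $ S       if bool if bool $          expand S → if B
   7  $ B if    if bool if bool $          match if
   8  $ B       bool if bool $             expand B → bool N
   9  $ N bool  bool if bool $             match bool
  10  $ N       if bool $                  expand N → S
  11  $ S       if bool $                  expand S → if B
  12  $ B if    if bool $                  match if
  13  $ B       bool $                     expand B → bool N
  14  $ N bool  bool $                     match bool
  15  $ N       $                          expand N → S
  16  $ S       $                          expand S → ε
Accept reached after 16 steps.

16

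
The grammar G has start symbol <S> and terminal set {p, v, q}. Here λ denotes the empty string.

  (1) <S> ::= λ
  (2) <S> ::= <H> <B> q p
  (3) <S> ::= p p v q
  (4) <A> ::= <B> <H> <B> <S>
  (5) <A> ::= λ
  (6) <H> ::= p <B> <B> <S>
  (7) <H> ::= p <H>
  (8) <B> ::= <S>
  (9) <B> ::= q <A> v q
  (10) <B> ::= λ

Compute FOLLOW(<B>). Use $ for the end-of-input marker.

{p, q, v}

FIRST(<H>) = {p}
FIRST(<S>) = {λ, p}  (via <H> <B> q p)
FIRST(<B>) = {λ, p, q}  (via <S>)
FIRST(<A>) = {λ, p, q}  (via <B> <H> <B> <S>)
FOLLOW(<S>) includes $ since <S> is the start symbol.
FOLLOW(<A>): in <B>::=q <A> v q, <A> is followed by v q with FIRST {v}. Thus FOLLOW(<A>) = {v}.
FOLLOW(<H>): in <S>::=<H> <B> q p, <H> is followed by <B> q p with FIRST {p, q}; in <A>::=<B> <H> <B> <S>, <H> is followed by <B> <S> with FIRST {λ, p, q}; in <A>::=<B> <H> <B> <S>, the suffix after <H> is nullable, so FOLLOW(<H>) ⊇ FOLLOW(<A>) = {v}; in <H>::=p <H>, the suffix after <H> is empty (adds nothing new). Thus FOLLOW(<H>) = {p, q, v}.
FOLLOW(<B>): in <S>::=<H> <B> q p, <B> is followed by q p with FIRST {q}; in <A>::=<B> <H> <B> <S> (occurrence 1), <B> is followed by <H> <B> <S> with FIRST {p}; in <A>::=<B> <H> <B> <S> (occurrence 2), <B> is followed by <S> with FIRST {λ, p}; in <A>::=<B> <H> <B> <S> (occurrence 2), the suffix after <B> is nullable, so FOLLOW(<B>) ⊇ FOLLOW(<A>) = {v}; in <H>::=p <B> <B> <S> (occurrence 1), <B> is followed by <B> <S> with FIRST {λ, p, q}; in <H>::=p <B> <B> <S> (occurrence 1), the suffix after <B> is nullable, so FOLLOW(<B>) ⊇ FOLLOW(<H>) = {p, q, v}; in <H>::=p <B> <B> <S> (occurrence 2), <B> is followed by <S> with FIRST {λ, p}; in <H>::=p <B> <B> <S> (occurrence 2), the suffix after <B> is nullable, so FOLLOW(<B>) ⊇ FOLLOW(<H>) = {p, q, v}. Thus FOLLOW(<B>) = {p, q, v}.
FOLLOW(<S>): in <A>::=<B> <H> <B> <S>, the suffix after <S> is empty, so FOLLOW(<S>) ⊇ FOLLOW(<A>) = {v}; in <H>::=p <B> <B> <S>, the suffix after <S> is empty, so FOLLOW(<S>) ⊇ FOLLOW(<H>) = {p, q, v}; in <B>::=<S>, the suffix after <S> is empty, so FOLLOW(<S>) ⊇ FOLLOW(<B>) = {p, q, v}. Thus FOLLOW(<S>) = {$, p, q, v}.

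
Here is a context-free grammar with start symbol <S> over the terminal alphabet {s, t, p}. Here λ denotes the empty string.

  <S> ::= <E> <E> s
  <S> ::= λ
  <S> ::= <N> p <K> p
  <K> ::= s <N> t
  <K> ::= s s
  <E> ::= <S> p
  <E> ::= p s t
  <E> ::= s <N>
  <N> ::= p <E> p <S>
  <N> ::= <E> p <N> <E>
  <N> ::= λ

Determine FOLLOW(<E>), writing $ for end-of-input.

{p, s, t}

FIRST(<K>) = {s}
FIRST(<S>) = {λ, p, s}  (via <E> <E> s, <N> p <K> p)
FIRST(<E>) = {p, s}  (via <S> p)
FIRST(<N>) = {λ, p, s}  (via <E> p <N> <E>)
FOLLOW(<S>) includes $ since <S> is the start symbol.
FOLLOW(<K>): in <S>::=<N> p <K> p, <K> is followed by p with FIRST {p}. Thus FOLLOW(<K>) = {p}.
FOLLOW(<S>): in <E>::=<S> p, <S> is followed by p with FIRST {p}; in <N>::=p <E> p <S>, the suffix after <S> is empty, so FOLLOW(<S>) ⊇ FOLLOW(<N>) = {p, s, t}. Thus FOLLOW(<S>) = {$, p, s, t}.
FOLLOW(<E>): in <S>::=<E> <E> s (occurrence 1), <E> is followed by <E> s with FIRST {p, s}; in <S>::=<E> <E> s (occurrence 2), <E> is followed by s with FIRST {s}; in <N>::=p <E> p <S>, <E> is followed by p <S> with FIRST {p}; in <N>::=<E> p <N> <E> (occurrence 1), <E> is followed by p <N> <E> with FIRST {p}; in <N>::=<E> p <N> <E> (occurrence 2), the suffix after <E> is empty, so FOLLOW(<E>) ⊇ FOLLOW(<N>) = {p, s, t}. Thus FOLLOW(<E>) = {p, s, t}.
FOLLOW(<N>): in <S>::=<N> p <K> p, <N> is followed by p <K> p with FIRST {p}; in <K>::=s <N> t, <N> is followed by t with FIRST {t}; in <E>::=s <N>, the suffix after <N> is empty, so FOLLOW(<N>) ⊇ FOLLOW(<E>) = {p, s, t}; in <N>::=<E> p <N> <E>, <N> is followed by <E> with FIRST {p, s}. Thus FOLLOW(<N>) = {p, s, t}.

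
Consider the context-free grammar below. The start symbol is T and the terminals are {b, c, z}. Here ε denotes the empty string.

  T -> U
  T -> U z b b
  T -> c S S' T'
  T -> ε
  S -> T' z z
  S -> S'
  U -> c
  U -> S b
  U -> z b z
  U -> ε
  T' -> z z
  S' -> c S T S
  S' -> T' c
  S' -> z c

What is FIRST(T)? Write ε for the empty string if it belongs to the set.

FIRST(T') = {z}
FIRST(S') = {c, z}  (via T' c)
FIRST(S) = {c, z}  (via T' z z, S')
FIRST(U) = {ε, c, z}  (via S b)
FIRST(T) = {ε, c, z}  (via U, U z b b)

{ε, c, z}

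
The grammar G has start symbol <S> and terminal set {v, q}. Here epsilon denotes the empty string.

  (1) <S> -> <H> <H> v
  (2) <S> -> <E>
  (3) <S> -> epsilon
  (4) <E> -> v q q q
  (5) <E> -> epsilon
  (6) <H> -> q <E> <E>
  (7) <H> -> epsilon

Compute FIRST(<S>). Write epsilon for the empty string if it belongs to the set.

{epsilon, q, v}

FIRST(<E>): from <E>->v q q q we get {v}; from <E>->epsilon we get {epsilon}. So FIRST(<E>) = {epsilon, v}.
FIRST(<H>): from <H>->q <E> <E> we get {q}; from <H>->epsilon we get {epsilon}. So FIRST(<H>) = {epsilon, q}.
FIRST(<S>): from <S>-><H> <H> v we get {q, v}; from <S>-><E> we get {epsilon, v}; from <S>->epsilon we get {epsilon}. So FIRST(<S>) = {epsilon, q, v}.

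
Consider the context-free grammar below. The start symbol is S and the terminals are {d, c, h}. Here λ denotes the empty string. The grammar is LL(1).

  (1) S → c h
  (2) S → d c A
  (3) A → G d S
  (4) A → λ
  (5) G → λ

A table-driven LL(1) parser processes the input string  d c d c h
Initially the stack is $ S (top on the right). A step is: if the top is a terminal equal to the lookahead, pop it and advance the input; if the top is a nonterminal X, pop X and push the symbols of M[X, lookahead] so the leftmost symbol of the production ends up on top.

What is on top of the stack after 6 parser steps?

step 1: stack=$ S  input=d c d c h $  — expand S → d c A
step 2: stack=$ A c d  input=d c d c h $  — match d
step 3: stack=$ A c  input=c d c h $  — match c
step 4: stack=$ A  input=d c h $  — expand A → G d S
step 5: stack=$ S d G  input=d c h $  — expand G → λ
step 6: stack=$ S d  input=d c h $  — match d
Stack after step 6: $ S (top = S).

S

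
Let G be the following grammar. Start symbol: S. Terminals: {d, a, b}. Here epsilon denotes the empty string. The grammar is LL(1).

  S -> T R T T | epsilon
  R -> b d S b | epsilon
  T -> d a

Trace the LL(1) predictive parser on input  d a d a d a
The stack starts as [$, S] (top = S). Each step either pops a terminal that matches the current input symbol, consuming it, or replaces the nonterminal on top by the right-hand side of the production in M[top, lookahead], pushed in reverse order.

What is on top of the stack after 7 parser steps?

a

step 1: stack=$ S  input=d a d a d a $  — expand S -> T R T T
step 2: stack=$ T T R T  input=d a d a d a $  — expand T -> d a
step 3: stack=$ T T R a d  input=d a d a d a $  — match d
step 4: stack=$ T T R a  input=a d a d a $  — match a
step 5: stack=$ T T R  input=d a d a $  — expand R -> epsilon
step 6: stack=$ T T  input=d a d a $  — expand T -> d a
step 7: stack=$ T a d  input=d a d a $  — match d
Stack after step 7: $ T a (top = a).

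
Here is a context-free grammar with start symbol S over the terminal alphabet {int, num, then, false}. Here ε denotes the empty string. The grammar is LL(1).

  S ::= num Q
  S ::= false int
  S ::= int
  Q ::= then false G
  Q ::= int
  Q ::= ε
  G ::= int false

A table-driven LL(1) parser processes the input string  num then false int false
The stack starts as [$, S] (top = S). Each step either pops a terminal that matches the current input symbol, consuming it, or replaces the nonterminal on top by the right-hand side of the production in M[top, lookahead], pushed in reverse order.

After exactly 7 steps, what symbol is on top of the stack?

false

step 1: stack=$ S  input=num then false int false $  — expand S ::= num Q
step 2: stack=$ Q num  input=num then false int false $  — match num
step 3: stack=$ Q  input=then false int false $  — expand Q ::= then false G
step 4: stack=$ G false then  input=then false int false $  — match then
step 5: stack=$ G false  input=false int false $  — match false
step 6: stack=$ G  input=int false $  — expand G ::= int false
step 7: stack=$ false int  input=int false $  — match int
Stack after step 7: $ false (top = false).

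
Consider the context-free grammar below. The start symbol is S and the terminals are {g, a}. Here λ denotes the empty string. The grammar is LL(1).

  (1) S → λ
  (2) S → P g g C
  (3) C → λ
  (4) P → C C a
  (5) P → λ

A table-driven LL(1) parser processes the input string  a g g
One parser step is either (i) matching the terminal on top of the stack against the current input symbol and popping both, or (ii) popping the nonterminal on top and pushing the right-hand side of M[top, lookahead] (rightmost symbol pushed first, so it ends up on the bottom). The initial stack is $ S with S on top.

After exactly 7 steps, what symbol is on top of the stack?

C

step 1: stack=$ S  input=a g g $  — expand S → P g g C
step 2: stack=$ C g g P  input=a g g $  — expand P → C C a
step 3: stack=$ C g g a C C  input=a g g $  — expand C → λ
step 4: stack=$ C g g a C  input=a g g $  — expand C → λ
step 5: stack=$ C g g a  input=a g g $  — match a
step 6: stack=$ C g g  input=g g $  — match g
step 7: stack=$ C g  input=g $  — match g
Stack after step 7: $ C (top = C).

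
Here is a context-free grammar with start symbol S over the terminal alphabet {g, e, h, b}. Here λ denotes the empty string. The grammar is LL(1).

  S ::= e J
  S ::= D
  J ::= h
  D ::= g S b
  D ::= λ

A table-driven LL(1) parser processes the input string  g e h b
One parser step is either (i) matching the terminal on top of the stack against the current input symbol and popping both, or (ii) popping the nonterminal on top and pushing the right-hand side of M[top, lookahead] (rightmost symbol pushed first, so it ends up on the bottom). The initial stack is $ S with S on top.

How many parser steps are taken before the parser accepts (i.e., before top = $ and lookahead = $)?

8

step 1: stack=$ S  input=g e h b $  — expand S ::= D
step 2: stack=$ D  input=g e h b $  — expand D ::= g S b
step 3: stack=$ b S g  input=g e h b $  — match g
step 4: stack=$ b S  input=e h b $  — expand S ::= e J
step 5: stack=$ b J e  input=e h b $  — match e
step 6: stack=$ b J  input=h b $  — expand J ::= h
step 7: stack=$ b h  input=h b $  — match h
step 8: stack=$ b  input=b $  — match b
Accept reached after 8 steps.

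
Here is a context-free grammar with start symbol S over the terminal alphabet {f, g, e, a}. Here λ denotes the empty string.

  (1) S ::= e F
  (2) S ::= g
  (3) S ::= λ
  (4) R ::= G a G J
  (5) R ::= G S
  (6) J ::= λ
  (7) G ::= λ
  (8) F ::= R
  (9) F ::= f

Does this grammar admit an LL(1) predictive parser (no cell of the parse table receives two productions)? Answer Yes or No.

FIRST(S) = {λ, e, g}
FIRST(R) = {λ, a, e, g}
FIRST(J) = {λ}
FIRST(G) = {λ}
FIRST(F) = {λ, a, e, f, g}
FOLLOW(S) = {$}
FOLLOW(R) = {$}
FOLLOW(J) = {$}
FOLLOW(G) = {$, a, e, g}
FOLLOW(F) = {$}
Each cell of M receives at most one production.

Yes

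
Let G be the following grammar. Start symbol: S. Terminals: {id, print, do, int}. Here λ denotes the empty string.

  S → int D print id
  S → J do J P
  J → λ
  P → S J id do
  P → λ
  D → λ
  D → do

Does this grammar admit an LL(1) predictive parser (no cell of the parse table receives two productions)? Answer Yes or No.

Yes

FIRST(S) = {do, int}
FIRST(J) = {λ}
FIRST(P) = {λ, do, int}
FIRST(D) = {λ, do}
FOLLOW(S) = {$, id}
FOLLOW(J) = {$, do, id, int}
FOLLOW(P) = {$, id}
FOLLOW(D) = {print}
Each cell of M receives at most one production.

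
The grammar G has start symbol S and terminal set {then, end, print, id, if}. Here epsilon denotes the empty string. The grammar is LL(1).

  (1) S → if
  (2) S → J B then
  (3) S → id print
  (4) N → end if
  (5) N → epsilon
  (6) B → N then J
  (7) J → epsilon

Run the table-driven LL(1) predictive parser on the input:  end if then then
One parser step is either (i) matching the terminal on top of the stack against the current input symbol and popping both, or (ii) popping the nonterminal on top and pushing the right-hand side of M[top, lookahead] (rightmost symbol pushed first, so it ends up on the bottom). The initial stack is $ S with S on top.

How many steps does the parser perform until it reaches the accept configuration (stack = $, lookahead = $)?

step 1: stack=$ S  input=end if then then $  — expand S → J B then
step 2: stack=$ then B J  input=end if then then $  — expand J → epsilon
step 3: stack=$ then B  input=end if then then $  — expand B → N then J
step 4: stack=$ then J then N  input=end if then then $  — expand N → end if
step 5: stack=$ then J then if end  input=end if then then $  — match end
step 6: stack=$ then J then if  input=if then then $  — match if
step 7: stack=$ then J then  input=then then $  — match then
step 8: stack=$ then J  input=then $  — expand J → epsilon
step 9: stack=$ then  input=then $  — match then
Accept reached after 9 steps.

9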